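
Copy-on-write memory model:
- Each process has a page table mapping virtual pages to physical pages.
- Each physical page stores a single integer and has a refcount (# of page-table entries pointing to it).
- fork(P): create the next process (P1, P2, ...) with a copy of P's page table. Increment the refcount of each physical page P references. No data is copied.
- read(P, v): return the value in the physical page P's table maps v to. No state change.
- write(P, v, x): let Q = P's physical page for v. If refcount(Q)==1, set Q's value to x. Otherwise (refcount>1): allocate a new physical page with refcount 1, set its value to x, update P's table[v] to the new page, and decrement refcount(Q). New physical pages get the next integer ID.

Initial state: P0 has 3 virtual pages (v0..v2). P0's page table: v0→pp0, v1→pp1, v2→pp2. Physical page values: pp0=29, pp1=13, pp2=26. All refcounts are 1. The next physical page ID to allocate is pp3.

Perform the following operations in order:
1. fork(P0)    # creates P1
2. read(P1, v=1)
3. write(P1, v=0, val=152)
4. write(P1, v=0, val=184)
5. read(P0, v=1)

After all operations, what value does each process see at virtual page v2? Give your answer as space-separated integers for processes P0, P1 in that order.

Op 1: fork(P0) -> P1. 3 ppages; refcounts: pp0:2 pp1:2 pp2:2
Op 2: read(P1, v1) -> 13. No state change.
Op 3: write(P1, v0, 152). refcount(pp0)=2>1 -> COPY to pp3. 4 ppages; refcounts: pp0:1 pp1:2 pp2:2 pp3:1
Op 4: write(P1, v0, 184). refcount(pp3)=1 -> write in place. 4 ppages; refcounts: pp0:1 pp1:2 pp2:2 pp3:1
Op 5: read(P0, v1) -> 13. No state change.
P0: v2 -> pp2 = 26
P1: v2 -> pp2 = 26

Answer: 26 26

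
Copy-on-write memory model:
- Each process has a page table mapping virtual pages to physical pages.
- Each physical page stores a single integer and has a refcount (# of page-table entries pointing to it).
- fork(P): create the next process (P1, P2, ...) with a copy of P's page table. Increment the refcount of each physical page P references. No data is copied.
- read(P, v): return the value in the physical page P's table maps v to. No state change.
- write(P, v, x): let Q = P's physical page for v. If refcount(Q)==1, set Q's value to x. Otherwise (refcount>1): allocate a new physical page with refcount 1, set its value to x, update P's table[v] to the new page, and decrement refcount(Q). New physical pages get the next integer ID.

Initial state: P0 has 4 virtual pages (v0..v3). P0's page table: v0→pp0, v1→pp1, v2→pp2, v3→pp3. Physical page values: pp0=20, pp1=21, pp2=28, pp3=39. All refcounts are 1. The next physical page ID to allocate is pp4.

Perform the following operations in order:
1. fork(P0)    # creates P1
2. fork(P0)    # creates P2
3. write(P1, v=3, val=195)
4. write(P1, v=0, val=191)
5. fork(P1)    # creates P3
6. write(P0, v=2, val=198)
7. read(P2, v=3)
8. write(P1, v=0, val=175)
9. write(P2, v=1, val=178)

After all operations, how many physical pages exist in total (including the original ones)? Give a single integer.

Op 1: fork(P0) -> P1. 4 ppages; refcounts: pp0:2 pp1:2 pp2:2 pp3:2
Op 2: fork(P0) -> P2. 4 ppages; refcounts: pp0:3 pp1:3 pp2:3 pp3:3
Op 3: write(P1, v3, 195). refcount(pp3)=3>1 -> COPY to pp4. 5 ppages; refcounts: pp0:3 pp1:3 pp2:3 pp3:2 pp4:1
Op 4: write(P1, v0, 191). refcount(pp0)=3>1 -> COPY to pp5. 6 ppages; refcounts: pp0:2 pp1:3 pp2:3 pp3:2 pp4:1 pp5:1
Op 5: fork(P1) -> P3. 6 ppages; refcounts: pp0:2 pp1:4 pp2:4 pp3:2 pp4:2 pp5:2
Op 6: write(P0, v2, 198). refcount(pp2)=4>1 -> COPY to pp6. 7 ppages; refcounts: pp0:2 pp1:4 pp2:3 pp3:2 pp4:2 pp5:2 pp6:1
Op 7: read(P2, v3) -> 39. No state change.
Op 8: write(P1, v0, 175). refcount(pp5)=2>1 -> COPY to pp7. 8 ppages; refcounts: pp0:2 pp1:4 pp2:3 pp3:2 pp4:2 pp5:1 pp6:1 pp7:1
Op 9: write(P2, v1, 178). refcount(pp1)=4>1 -> COPY to pp8. 9 ppages; refcounts: pp0:2 pp1:3 pp2:3 pp3:2 pp4:2 pp5:1 pp6:1 pp7:1 pp8:1

Answer: 9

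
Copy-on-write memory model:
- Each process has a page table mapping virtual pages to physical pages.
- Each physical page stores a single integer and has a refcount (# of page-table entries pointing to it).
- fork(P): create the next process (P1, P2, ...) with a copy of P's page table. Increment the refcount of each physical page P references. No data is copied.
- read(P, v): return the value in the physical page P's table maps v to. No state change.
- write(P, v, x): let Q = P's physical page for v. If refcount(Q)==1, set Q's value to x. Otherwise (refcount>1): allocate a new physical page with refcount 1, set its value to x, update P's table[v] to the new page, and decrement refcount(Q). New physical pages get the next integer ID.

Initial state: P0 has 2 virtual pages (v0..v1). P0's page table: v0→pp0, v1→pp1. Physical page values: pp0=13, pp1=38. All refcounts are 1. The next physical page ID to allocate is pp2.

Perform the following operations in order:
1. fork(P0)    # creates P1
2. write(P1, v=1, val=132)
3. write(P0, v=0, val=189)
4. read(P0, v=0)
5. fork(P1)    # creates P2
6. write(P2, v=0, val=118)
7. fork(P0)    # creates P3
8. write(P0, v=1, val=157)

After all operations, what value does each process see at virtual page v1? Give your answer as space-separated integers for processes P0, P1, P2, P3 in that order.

Answer: 157 132 132 38

Derivation:
Op 1: fork(P0) -> P1. 2 ppages; refcounts: pp0:2 pp1:2
Op 2: write(P1, v1, 132). refcount(pp1)=2>1 -> COPY to pp2. 3 ppages; refcounts: pp0:2 pp1:1 pp2:1
Op 3: write(P0, v0, 189). refcount(pp0)=2>1 -> COPY to pp3. 4 ppages; refcounts: pp0:1 pp1:1 pp2:1 pp3:1
Op 4: read(P0, v0) -> 189. No state change.
Op 5: fork(P1) -> P2. 4 ppages; refcounts: pp0:2 pp1:1 pp2:2 pp3:1
Op 6: write(P2, v0, 118). refcount(pp0)=2>1 -> COPY to pp4. 5 ppages; refcounts: pp0:1 pp1:1 pp2:2 pp3:1 pp4:1
Op 7: fork(P0) -> P3. 5 ppages; refcounts: pp0:1 pp1:2 pp2:2 pp3:2 pp4:1
Op 8: write(P0, v1, 157). refcount(pp1)=2>1 -> COPY to pp5. 6 ppages; refcounts: pp0:1 pp1:1 pp2:2 pp3:2 pp4:1 pp5:1
P0: v1 -> pp5 = 157
P1: v1 -> pp2 = 132
P2: v1 -> pp2 = 132
P3: v1 -> pp1 = 38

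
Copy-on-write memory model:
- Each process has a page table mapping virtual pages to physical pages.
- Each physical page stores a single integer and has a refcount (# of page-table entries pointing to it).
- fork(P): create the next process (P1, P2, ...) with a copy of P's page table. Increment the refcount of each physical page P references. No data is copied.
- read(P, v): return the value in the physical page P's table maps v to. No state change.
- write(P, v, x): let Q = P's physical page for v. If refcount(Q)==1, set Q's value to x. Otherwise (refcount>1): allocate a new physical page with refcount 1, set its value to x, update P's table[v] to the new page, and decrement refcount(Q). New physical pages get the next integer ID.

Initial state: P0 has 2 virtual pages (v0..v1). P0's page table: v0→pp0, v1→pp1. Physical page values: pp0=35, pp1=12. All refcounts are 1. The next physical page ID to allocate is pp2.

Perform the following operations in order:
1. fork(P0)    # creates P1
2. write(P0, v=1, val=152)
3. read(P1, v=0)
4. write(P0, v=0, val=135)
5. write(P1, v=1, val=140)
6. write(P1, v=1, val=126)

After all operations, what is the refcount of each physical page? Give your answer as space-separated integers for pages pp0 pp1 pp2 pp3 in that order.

Op 1: fork(P0) -> P1. 2 ppages; refcounts: pp0:2 pp1:2
Op 2: write(P0, v1, 152). refcount(pp1)=2>1 -> COPY to pp2. 3 ppages; refcounts: pp0:2 pp1:1 pp2:1
Op 3: read(P1, v0) -> 35. No state change.
Op 4: write(P0, v0, 135). refcount(pp0)=2>1 -> COPY to pp3. 4 ppages; refcounts: pp0:1 pp1:1 pp2:1 pp3:1
Op 5: write(P1, v1, 140). refcount(pp1)=1 -> write in place. 4 ppages; refcounts: pp0:1 pp1:1 pp2:1 pp3:1
Op 6: write(P1, v1, 126). refcount(pp1)=1 -> write in place. 4 ppages; refcounts: pp0:1 pp1:1 pp2:1 pp3:1

Answer: 1 1 1 1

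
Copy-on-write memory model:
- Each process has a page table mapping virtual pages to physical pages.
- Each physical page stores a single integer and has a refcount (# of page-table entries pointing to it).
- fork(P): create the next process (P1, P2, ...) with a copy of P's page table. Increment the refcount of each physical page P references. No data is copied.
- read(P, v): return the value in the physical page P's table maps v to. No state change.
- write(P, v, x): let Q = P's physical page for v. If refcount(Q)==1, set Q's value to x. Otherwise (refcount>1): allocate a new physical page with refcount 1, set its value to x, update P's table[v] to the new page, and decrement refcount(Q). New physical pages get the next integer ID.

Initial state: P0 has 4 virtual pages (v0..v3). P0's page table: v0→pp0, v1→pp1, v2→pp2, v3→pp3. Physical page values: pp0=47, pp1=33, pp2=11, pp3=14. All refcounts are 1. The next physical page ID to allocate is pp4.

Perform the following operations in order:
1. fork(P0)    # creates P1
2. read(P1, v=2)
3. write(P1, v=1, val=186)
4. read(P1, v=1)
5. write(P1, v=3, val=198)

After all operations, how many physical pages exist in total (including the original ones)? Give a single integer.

Op 1: fork(P0) -> P1. 4 ppages; refcounts: pp0:2 pp1:2 pp2:2 pp3:2
Op 2: read(P1, v2) -> 11. No state change.
Op 3: write(P1, v1, 186). refcount(pp1)=2>1 -> COPY to pp4. 5 ppages; refcounts: pp0:2 pp1:1 pp2:2 pp3:2 pp4:1
Op 4: read(P1, v1) -> 186. No state change.
Op 5: write(P1, v3, 198). refcount(pp3)=2>1 -> COPY to pp5. 6 ppages; refcounts: pp0:2 pp1:1 pp2:2 pp3:1 pp4:1 pp5:1

Answer: 6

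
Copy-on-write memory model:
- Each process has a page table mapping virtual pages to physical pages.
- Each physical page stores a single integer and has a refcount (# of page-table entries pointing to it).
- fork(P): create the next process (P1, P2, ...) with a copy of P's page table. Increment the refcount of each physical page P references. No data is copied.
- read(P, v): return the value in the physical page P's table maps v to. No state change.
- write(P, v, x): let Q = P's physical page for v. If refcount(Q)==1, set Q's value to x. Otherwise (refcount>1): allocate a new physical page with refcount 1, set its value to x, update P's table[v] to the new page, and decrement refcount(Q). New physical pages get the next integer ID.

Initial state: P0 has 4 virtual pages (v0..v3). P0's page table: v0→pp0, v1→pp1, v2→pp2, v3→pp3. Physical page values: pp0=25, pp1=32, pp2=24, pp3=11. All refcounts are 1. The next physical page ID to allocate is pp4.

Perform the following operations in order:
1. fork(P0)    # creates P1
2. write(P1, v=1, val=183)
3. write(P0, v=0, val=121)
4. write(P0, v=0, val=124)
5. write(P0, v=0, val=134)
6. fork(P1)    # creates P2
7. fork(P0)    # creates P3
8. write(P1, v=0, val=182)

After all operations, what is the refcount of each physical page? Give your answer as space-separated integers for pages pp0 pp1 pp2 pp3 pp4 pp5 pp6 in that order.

Answer: 1 2 4 4 2 2 1

Derivation:
Op 1: fork(P0) -> P1. 4 ppages; refcounts: pp0:2 pp1:2 pp2:2 pp3:2
Op 2: write(P1, v1, 183). refcount(pp1)=2>1 -> COPY to pp4. 5 ppages; refcounts: pp0:2 pp1:1 pp2:2 pp3:2 pp4:1
Op 3: write(P0, v0, 121). refcount(pp0)=2>1 -> COPY to pp5. 6 ppages; refcounts: pp0:1 pp1:1 pp2:2 pp3:2 pp4:1 pp5:1
Op 4: write(P0, v0, 124). refcount(pp5)=1 -> write in place. 6 ppages; refcounts: pp0:1 pp1:1 pp2:2 pp3:2 pp4:1 pp5:1
Op 5: write(P0, v0, 134). refcount(pp5)=1 -> write in place. 6 ppages; refcounts: pp0:1 pp1:1 pp2:2 pp3:2 pp4:1 pp5:1
Op 6: fork(P1) -> P2. 6 ppages; refcounts: pp0:2 pp1:1 pp2:3 pp3:3 pp4:2 pp5:1
Op 7: fork(P0) -> P3. 6 ppages; refcounts: pp0:2 pp1:2 pp2:4 pp3:4 pp4:2 pp5:2
Op 8: write(P1, v0, 182). refcount(pp0)=2>1 -> COPY to pp6. 7 ppages; refcounts: pp0:1 pp1:2 pp2:4 pp3:4 pp4:2 pp5:2 pp6:1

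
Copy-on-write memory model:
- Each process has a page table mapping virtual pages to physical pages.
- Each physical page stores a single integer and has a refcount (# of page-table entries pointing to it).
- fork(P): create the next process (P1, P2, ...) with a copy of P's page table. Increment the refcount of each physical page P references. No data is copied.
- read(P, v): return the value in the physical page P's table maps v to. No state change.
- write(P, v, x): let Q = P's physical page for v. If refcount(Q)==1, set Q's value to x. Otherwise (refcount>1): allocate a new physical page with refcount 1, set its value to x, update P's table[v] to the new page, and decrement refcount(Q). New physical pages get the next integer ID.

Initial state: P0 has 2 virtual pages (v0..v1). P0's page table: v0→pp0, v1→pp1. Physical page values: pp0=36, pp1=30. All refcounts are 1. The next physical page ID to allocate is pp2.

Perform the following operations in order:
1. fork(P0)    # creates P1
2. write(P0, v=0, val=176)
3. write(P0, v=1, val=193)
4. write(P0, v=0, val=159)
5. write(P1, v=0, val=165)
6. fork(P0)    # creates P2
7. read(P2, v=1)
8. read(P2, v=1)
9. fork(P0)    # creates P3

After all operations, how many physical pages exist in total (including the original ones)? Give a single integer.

Op 1: fork(P0) -> P1. 2 ppages; refcounts: pp0:2 pp1:2
Op 2: write(P0, v0, 176). refcount(pp0)=2>1 -> COPY to pp2. 3 ppages; refcounts: pp0:1 pp1:2 pp2:1
Op 3: write(P0, v1, 193). refcount(pp1)=2>1 -> COPY to pp3. 4 ppages; refcounts: pp0:1 pp1:1 pp2:1 pp3:1
Op 4: write(P0, v0, 159). refcount(pp2)=1 -> write in place. 4 ppages; refcounts: pp0:1 pp1:1 pp2:1 pp3:1
Op 5: write(P1, v0, 165). refcount(pp0)=1 -> write in place. 4 ppages; refcounts: pp0:1 pp1:1 pp2:1 pp3:1
Op 6: fork(P0) -> P2. 4 ppages; refcounts: pp0:1 pp1:1 pp2:2 pp3:2
Op 7: read(P2, v1) -> 193. No state change.
Op 8: read(P2, v1) -> 193. No state change.
Op 9: fork(P0) -> P3. 4 ppages; refcounts: pp0:1 pp1:1 pp2:3 pp3:3

Answer: 4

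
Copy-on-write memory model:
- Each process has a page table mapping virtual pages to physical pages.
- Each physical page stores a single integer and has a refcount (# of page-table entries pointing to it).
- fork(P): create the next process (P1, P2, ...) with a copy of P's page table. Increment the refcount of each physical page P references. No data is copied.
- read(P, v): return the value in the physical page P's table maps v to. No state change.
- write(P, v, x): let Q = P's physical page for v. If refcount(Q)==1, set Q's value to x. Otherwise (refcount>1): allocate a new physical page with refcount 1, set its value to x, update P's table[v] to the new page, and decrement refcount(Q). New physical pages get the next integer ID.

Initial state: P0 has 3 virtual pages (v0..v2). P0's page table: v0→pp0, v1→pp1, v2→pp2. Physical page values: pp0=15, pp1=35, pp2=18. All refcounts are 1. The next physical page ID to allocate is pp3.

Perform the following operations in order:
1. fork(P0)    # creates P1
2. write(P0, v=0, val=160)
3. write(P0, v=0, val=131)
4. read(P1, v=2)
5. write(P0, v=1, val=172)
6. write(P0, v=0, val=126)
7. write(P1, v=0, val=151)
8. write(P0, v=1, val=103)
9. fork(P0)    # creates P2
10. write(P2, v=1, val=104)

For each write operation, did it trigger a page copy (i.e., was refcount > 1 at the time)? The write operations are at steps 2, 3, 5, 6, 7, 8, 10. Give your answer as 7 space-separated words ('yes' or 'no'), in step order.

Op 1: fork(P0) -> P1. 3 ppages; refcounts: pp0:2 pp1:2 pp2:2
Op 2: write(P0, v0, 160). refcount(pp0)=2>1 -> COPY to pp3. 4 ppages; refcounts: pp0:1 pp1:2 pp2:2 pp3:1
Op 3: write(P0, v0, 131). refcount(pp3)=1 -> write in place. 4 ppages; refcounts: pp0:1 pp1:2 pp2:2 pp3:1
Op 4: read(P1, v2) -> 18. No state change.
Op 5: write(P0, v1, 172). refcount(pp1)=2>1 -> COPY to pp4. 5 ppages; refcounts: pp0:1 pp1:1 pp2:2 pp3:1 pp4:1
Op 6: write(P0, v0, 126). refcount(pp3)=1 -> write in place. 5 ppages; refcounts: pp0:1 pp1:1 pp2:2 pp3:1 pp4:1
Op 7: write(P1, v0, 151). refcount(pp0)=1 -> write in place. 5 ppages; refcounts: pp0:1 pp1:1 pp2:2 pp3:1 pp4:1
Op 8: write(P0, v1, 103). refcount(pp4)=1 -> write in place. 5 ppages; refcounts: pp0:1 pp1:1 pp2:2 pp3:1 pp4:1
Op 9: fork(P0) -> P2. 5 ppages; refcounts: pp0:1 pp1:1 pp2:3 pp3:2 pp4:2
Op 10: write(P2, v1, 104). refcount(pp4)=2>1 -> COPY to pp5. 6 ppages; refcounts: pp0:1 pp1:1 pp2:3 pp3:2 pp4:1 pp5:1

yes no yes no no no yes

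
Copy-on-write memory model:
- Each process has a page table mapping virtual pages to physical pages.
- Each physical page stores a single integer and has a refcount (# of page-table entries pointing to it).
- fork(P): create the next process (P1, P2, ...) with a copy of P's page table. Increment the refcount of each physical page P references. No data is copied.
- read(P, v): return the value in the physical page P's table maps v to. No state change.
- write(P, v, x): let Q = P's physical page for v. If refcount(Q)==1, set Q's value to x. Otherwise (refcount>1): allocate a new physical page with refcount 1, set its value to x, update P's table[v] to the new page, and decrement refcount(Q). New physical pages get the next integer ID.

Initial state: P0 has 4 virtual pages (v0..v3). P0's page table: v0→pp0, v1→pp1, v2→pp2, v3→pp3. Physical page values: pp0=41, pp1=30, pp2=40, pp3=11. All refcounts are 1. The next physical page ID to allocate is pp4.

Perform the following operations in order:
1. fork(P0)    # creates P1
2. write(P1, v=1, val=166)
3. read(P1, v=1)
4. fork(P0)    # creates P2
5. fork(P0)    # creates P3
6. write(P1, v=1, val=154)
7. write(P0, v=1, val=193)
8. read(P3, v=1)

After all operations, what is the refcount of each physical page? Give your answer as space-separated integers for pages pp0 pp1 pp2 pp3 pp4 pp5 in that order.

Op 1: fork(P0) -> P1. 4 ppages; refcounts: pp0:2 pp1:2 pp2:2 pp3:2
Op 2: write(P1, v1, 166). refcount(pp1)=2>1 -> COPY to pp4. 5 ppages; refcounts: pp0:2 pp1:1 pp2:2 pp3:2 pp4:1
Op 3: read(P1, v1) -> 166. No state change.
Op 4: fork(P0) -> P2. 5 ppages; refcounts: pp0:3 pp1:2 pp2:3 pp3:3 pp4:1
Op 5: fork(P0) -> P3. 5 ppages; refcounts: pp0:4 pp1:3 pp2:4 pp3:4 pp4:1
Op 6: write(P1, v1, 154). refcount(pp4)=1 -> write in place. 5 ppages; refcounts: pp0:4 pp1:3 pp2:4 pp3:4 pp4:1
Op 7: write(P0, v1, 193). refcount(pp1)=3>1 -> COPY to pp5. 6 ppages; refcounts: pp0:4 pp1:2 pp2:4 pp3:4 pp4:1 pp5:1
Op 8: read(P3, v1) -> 30. No state change.

Answer: 4 2 4 4 1 1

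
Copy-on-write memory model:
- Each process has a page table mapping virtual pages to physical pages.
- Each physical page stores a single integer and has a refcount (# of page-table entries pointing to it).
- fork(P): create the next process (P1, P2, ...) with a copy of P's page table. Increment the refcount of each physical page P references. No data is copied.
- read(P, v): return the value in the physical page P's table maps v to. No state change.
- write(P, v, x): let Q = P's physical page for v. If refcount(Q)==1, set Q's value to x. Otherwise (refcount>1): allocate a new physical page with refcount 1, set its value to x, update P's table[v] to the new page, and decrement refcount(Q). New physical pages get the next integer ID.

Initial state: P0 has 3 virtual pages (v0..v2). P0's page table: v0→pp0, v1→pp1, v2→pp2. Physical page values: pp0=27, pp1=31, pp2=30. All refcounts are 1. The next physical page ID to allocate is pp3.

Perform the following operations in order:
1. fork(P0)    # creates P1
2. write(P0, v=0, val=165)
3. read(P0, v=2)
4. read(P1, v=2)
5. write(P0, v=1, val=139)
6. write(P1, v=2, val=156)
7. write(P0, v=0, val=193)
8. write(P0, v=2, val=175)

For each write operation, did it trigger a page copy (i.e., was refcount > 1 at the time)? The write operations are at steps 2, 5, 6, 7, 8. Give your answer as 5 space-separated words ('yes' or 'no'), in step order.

Op 1: fork(P0) -> P1. 3 ppages; refcounts: pp0:2 pp1:2 pp2:2
Op 2: write(P0, v0, 165). refcount(pp0)=2>1 -> COPY to pp3. 4 ppages; refcounts: pp0:1 pp1:2 pp2:2 pp3:1
Op 3: read(P0, v2) -> 30. No state change.
Op 4: read(P1, v2) -> 30. No state change.
Op 5: write(P0, v1, 139). refcount(pp1)=2>1 -> COPY to pp4. 5 ppages; refcounts: pp0:1 pp1:1 pp2:2 pp3:1 pp4:1
Op 6: write(P1, v2, 156). refcount(pp2)=2>1 -> COPY to pp5. 6 ppages; refcounts: pp0:1 pp1:1 pp2:1 pp3:1 pp4:1 pp5:1
Op 7: write(P0, v0, 193). refcount(pp3)=1 -> write in place. 6 ppages; refcounts: pp0:1 pp1:1 pp2:1 pp3:1 pp4:1 pp5:1
Op 8: write(P0, v2, 175). refcount(pp2)=1 -> write in place. 6 ppages; refcounts: pp0:1 pp1:1 pp2:1 pp3:1 pp4:1 pp5:1

yes yes yes no no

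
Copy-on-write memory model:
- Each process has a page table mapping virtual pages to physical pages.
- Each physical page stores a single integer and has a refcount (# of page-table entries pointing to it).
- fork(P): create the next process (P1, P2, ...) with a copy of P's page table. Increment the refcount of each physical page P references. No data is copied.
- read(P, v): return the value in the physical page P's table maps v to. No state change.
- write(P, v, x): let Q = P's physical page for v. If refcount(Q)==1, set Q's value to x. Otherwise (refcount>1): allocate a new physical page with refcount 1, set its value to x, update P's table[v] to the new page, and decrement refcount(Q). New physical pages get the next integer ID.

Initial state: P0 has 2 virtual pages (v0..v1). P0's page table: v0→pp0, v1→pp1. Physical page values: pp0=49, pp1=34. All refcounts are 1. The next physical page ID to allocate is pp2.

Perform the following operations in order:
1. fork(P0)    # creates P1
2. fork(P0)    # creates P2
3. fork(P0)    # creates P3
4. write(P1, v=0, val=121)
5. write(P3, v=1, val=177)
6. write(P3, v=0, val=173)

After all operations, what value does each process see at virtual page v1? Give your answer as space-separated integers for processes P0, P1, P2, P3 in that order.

Op 1: fork(P0) -> P1. 2 ppages; refcounts: pp0:2 pp1:2
Op 2: fork(P0) -> P2. 2 ppages; refcounts: pp0:3 pp1:3
Op 3: fork(P0) -> P3. 2 ppages; refcounts: pp0:4 pp1:4
Op 4: write(P1, v0, 121). refcount(pp0)=4>1 -> COPY to pp2. 3 ppages; refcounts: pp0:3 pp1:4 pp2:1
Op 5: write(P3, v1, 177). refcount(pp1)=4>1 -> COPY to pp3. 4 ppages; refcounts: pp0:3 pp1:3 pp2:1 pp3:1
Op 6: write(P3, v0, 173). refcount(pp0)=3>1 -> COPY to pp4. 5 ppages; refcounts: pp0:2 pp1:3 pp2:1 pp3:1 pp4:1
P0: v1 -> pp1 = 34
P1: v1 -> pp1 = 34
P2: v1 -> pp1 = 34
P3: v1 -> pp3 = 177

Answer: 34 34 34 177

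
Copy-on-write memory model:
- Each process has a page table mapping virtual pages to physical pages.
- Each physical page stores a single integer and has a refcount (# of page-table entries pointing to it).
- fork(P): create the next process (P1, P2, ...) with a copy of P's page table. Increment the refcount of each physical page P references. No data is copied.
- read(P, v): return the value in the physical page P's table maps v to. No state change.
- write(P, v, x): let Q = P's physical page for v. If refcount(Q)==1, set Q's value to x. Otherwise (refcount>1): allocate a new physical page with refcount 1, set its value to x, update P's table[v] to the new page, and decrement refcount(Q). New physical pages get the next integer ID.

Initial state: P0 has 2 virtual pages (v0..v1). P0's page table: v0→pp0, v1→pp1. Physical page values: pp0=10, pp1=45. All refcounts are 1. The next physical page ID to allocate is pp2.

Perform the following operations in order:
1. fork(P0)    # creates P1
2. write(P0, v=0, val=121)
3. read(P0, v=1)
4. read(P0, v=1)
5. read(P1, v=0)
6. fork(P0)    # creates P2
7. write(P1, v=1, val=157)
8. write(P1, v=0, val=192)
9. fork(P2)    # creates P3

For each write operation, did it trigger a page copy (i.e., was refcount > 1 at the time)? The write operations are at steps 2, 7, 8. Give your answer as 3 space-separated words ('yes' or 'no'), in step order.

Op 1: fork(P0) -> P1. 2 ppages; refcounts: pp0:2 pp1:2
Op 2: write(P0, v0, 121). refcount(pp0)=2>1 -> COPY to pp2. 3 ppages; refcounts: pp0:1 pp1:2 pp2:1
Op 3: read(P0, v1) -> 45. No state change.
Op 4: read(P0, v1) -> 45. No state change.
Op 5: read(P1, v0) -> 10. No state change.
Op 6: fork(P0) -> P2. 3 ppages; refcounts: pp0:1 pp1:3 pp2:2
Op 7: write(P1, v1, 157). refcount(pp1)=3>1 -> COPY to pp3. 4 ppages; refcounts: pp0:1 pp1:2 pp2:2 pp3:1
Op 8: write(P1, v0, 192). refcount(pp0)=1 -> write in place. 4 ppages; refcounts: pp0:1 pp1:2 pp2:2 pp3:1
Op 9: fork(P2) -> P3. 4 ppages; refcounts: pp0:1 pp1:3 pp2:3 pp3:1

yes yes no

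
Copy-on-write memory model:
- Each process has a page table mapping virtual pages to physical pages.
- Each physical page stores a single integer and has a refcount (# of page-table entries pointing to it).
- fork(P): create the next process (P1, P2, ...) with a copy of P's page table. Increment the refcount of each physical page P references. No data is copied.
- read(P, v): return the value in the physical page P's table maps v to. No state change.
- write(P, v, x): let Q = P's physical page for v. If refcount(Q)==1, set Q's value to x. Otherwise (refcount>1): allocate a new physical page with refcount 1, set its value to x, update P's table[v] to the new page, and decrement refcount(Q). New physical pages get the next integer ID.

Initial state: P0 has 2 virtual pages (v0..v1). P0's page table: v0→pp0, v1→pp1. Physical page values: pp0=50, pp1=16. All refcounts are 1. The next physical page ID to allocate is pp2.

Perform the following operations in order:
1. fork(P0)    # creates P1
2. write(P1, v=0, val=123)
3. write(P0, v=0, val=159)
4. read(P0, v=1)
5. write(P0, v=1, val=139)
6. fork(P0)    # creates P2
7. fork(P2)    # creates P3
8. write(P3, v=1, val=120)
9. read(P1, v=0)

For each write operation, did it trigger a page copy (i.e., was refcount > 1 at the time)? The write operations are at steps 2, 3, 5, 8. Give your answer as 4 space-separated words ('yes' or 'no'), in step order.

Op 1: fork(P0) -> P1. 2 ppages; refcounts: pp0:2 pp1:2
Op 2: write(P1, v0, 123). refcount(pp0)=2>1 -> COPY to pp2. 3 ppages; refcounts: pp0:1 pp1:2 pp2:1
Op 3: write(P0, v0, 159). refcount(pp0)=1 -> write in place. 3 ppages; refcounts: pp0:1 pp1:2 pp2:1
Op 4: read(P0, v1) -> 16. No state change.
Op 5: write(P0, v1, 139). refcount(pp1)=2>1 -> COPY to pp3. 4 ppages; refcounts: pp0:1 pp1:1 pp2:1 pp3:1
Op 6: fork(P0) -> P2. 4 ppages; refcounts: pp0:2 pp1:1 pp2:1 pp3:2
Op 7: fork(P2) -> P3. 4 ppages; refcounts: pp0:3 pp1:1 pp2:1 pp3:3
Op 8: write(P3, v1, 120). refcount(pp3)=3>1 -> COPY to pp4. 5 ppages; refcounts: pp0:3 pp1:1 pp2:1 pp3:2 pp4:1
Op 9: read(P1, v0) -> 123. No state change.

yes no yes yes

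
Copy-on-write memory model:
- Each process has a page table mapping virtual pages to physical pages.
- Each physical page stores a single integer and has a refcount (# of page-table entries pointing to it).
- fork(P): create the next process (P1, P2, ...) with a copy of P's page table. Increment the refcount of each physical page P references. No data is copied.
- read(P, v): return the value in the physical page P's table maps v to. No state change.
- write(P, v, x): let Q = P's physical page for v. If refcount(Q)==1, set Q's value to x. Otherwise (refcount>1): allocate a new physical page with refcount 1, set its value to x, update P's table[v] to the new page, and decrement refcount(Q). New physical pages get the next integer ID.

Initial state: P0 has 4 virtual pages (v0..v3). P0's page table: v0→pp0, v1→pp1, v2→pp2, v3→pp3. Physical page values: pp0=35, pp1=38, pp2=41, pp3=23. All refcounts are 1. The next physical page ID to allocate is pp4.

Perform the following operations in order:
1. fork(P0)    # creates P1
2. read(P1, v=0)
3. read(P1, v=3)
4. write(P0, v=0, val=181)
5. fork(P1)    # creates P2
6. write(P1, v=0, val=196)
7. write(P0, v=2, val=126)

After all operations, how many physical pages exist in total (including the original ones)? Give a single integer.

Op 1: fork(P0) -> P1. 4 ppages; refcounts: pp0:2 pp1:2 pp2:2 pp3:2
Op 2: read(P1, v0) -> 35. No state change.
Op 3: read(P1, v3) -> 23. No state change.
Op 4: write(P0, v0, 181). refcount(pp0)=2>1 -> COPY to pp4. 5 ppages; refcounts: pp0:1 pp1:2 pp2:2 pp3:2 pp4:1
Op 5: fork(P1) -> P2. 5 ppages; refcounts: pp0:2 pp1:3 pp2:3 pp3:3 pp4:1
Op 6: write(P1, v0, 196). refcount(pp0)=2>1 -> COPY to pp5. 6 ppages; refcounts: pp0:1 pp1:3 pp2:3 pp3:3 pp4:1 pp5:1
Op 7: write(P0, v2, 126). refcount(pp2)=3>1 -> COPY to pp6. 7 ppages; refcounts: pp0:1 pp1:3 pp2:2 pp3:3 pp4:1 pp5:1 pp6:1

Answer: 7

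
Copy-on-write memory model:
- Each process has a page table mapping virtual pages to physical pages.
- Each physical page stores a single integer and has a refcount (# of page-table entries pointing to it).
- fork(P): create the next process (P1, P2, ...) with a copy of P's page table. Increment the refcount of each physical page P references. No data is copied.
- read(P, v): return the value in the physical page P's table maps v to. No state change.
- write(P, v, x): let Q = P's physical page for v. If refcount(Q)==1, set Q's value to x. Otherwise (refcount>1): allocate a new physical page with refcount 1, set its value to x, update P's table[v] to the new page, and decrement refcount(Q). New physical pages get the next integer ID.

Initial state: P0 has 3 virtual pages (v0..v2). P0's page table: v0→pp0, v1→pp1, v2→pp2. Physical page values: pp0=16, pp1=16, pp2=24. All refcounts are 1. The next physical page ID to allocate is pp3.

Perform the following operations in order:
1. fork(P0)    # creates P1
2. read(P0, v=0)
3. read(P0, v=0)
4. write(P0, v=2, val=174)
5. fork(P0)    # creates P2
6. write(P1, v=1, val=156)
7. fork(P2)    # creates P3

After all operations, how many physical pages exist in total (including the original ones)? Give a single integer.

Answer: 5

Derivation:
Op 1: fork(P0) -> P1. 3 ppages; refcounts: pp0:2 pp1:2 pp2:2
Op 2: read(P0, v0) -> 16. No state change.
Op 3: read(P0, v0) -> 16. No state change.
Op 4: write(P0, v2, 174). refcount(pp2)=2>1 -> COPY to pp3. 4 ppages; refcounts: pp0:2 pp1:2 pp2:1 pp3:1
Op 5: fork(P0) -> P2. 4 ppages; refcounts: pp0:3 pp1:3 pp2:1 pp3:2
Op 6: write(P1, v1, 156). refcount(pp1)=3>1 -> COPY to pp4. 5 ppages; refcounts: pp0:3 pp1:2 pp2:1 pp3:2 pp4:1
Op 7: fork(P2) -> P3. 5 ppages; refcounts: pp0:4 pp1:3 pp2:1 pp3:3 pp4:1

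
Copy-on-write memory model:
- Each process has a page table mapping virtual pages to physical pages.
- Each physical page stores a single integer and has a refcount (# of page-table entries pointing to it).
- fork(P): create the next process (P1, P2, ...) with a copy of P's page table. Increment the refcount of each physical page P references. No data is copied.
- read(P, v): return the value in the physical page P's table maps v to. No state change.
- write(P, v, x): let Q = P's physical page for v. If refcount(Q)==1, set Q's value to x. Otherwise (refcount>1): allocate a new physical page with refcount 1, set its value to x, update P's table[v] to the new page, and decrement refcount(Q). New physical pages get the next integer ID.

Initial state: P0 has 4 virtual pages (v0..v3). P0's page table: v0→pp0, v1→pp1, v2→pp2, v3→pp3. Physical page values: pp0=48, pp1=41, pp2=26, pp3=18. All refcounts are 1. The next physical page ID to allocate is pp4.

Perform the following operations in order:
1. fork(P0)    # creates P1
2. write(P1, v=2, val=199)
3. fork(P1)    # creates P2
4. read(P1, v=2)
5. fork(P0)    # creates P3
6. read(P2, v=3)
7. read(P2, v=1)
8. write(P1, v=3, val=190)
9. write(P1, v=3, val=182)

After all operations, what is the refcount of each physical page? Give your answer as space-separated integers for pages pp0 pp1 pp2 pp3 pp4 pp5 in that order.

Op 1: fork(P0) -> P1. 4 ppages; refcounts: pp0:2 pp1:2 pp2:2 pp3:2
Op 2: write(P1, v2, 199). refcount(pp2)=2>1 -> COPY to pp4. 5 ppages; refcounts: pp0:2 pp1:2 pp2:1 pp3:2 pp4:1
Op 3: fork(P1) -> P2. 5 ppages; refcounts: pp0:3 pp1:3 pp2:1 pp3:3 pp4:2
Op 4: read(P1, v2) -> 199. No state change.
Op 5: fork(P0) -> P3. 5 ppages; refcounts: pp0:4 pp1:4 pp2:2 pp3:4 pp4:2
Op 6: read(P2, v3) -> 18. No state change.
Op 7: read(P2, v1) -> 41. No state change.
Op 8: write(P1, v3, 190). refcount(pp3)=4>1 -> COPY to pp5. 6 ppages; refcounts: pp0:4 pp1:4 pp2:2 pp3:3 pp4:2 pp5:1
Op 9: write(P1, v3, 182). refcount(pp5)=1 -> write in place. 6 ppages; refcounts: pp0:4 pp1:4 pp2:2 pp3:3 pp4:2 pp5:1

Answer: 4 4 2 3 2 1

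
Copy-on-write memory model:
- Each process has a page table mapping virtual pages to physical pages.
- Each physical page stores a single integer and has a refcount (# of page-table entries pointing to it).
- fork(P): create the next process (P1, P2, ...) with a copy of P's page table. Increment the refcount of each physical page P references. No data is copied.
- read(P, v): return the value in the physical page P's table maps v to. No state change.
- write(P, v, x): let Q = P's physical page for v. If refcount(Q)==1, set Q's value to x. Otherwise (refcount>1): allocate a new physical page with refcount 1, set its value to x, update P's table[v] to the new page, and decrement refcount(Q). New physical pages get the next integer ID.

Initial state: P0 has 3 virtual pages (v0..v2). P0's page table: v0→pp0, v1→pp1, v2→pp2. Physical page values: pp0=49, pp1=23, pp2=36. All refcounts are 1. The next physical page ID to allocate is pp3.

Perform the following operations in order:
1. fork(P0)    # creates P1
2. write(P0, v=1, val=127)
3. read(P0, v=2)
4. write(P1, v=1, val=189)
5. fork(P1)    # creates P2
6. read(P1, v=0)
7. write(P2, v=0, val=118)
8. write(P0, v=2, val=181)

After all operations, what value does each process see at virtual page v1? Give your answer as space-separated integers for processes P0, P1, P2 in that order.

Answer: 127 189 189

Derivation:
Op 1: fork(P0) -> P1. 3 ppages; refcounts: pp0:2 pp1:2 pp2:2
Op 2: write(P0, v1, 127). refcount(pp1)=2>1 -> COPY to pp3. 4 ppages; refcounts: pp0:2 pp1:1 pp2:2 pp3:1
Op 3: read(P0, v2) -> 36. No state change.
Op 4: write(P1, v1, 189). refcount(pp1)=1 -> write in place. 4 ppages; refcounts: pp0:2 pp1:1 pp2:2 pp3:1
Op 5: fork(P1) -> P2. 4 ppages; refcounts: pp0:3 pp1:2 pp2:3 pp3:1
Op 6: read(P1, v0) -> 49. No state change.
Op 7: write(P2, v0, 118). refcount(pp0)=3>1 -> COPY to pp4. 5 ppages; refcounts: pp0:2 pp1:2 pp2:3 pp3:1 pp4:1
Op 8: write(P0, v2, 181). refcount(pp2)=3>1 -> COPY to pp5. 6 ppages; refcounts: pp0:2 pp1:2 pp2:2 pp3:1 pp4:1 pp5:1
P0: v1 -> pp3 = 127
P1: v1 -> pp1 = 189
P2: v1 -> pp1 = 189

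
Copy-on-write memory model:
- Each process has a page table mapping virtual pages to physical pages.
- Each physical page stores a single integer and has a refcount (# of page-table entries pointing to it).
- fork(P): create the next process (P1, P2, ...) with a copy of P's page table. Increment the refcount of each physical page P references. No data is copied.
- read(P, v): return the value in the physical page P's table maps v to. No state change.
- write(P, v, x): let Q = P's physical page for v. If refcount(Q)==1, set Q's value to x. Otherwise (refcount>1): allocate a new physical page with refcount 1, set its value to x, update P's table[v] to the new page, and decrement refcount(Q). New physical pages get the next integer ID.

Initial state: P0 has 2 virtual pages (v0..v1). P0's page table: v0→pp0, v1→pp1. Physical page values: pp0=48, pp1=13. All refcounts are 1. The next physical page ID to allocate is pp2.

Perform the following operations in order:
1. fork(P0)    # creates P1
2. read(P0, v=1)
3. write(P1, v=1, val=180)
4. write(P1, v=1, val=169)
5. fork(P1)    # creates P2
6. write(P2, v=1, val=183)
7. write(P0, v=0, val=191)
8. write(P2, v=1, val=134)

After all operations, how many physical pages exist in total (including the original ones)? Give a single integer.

Op 1: fork(P0) -> P1. 2 ppages; refcounts: pp0:2 pp1:2
Op 2: read(P0, v1) -> 13. No state change.
Op 3: write(P1, v1, 180). refcount(pp1)=2>1 -> COPY to pp2. 3 ppages; refcounts: pp0:2 pp1:1 pp2:1
Op 4: write(P1, v1, 169). refcount(pp2)=1 -> write in place. 3 ppages; refcounts: pp0:2 pp1:1 pp2:1
Op 5: fork(P1) -> P2. 3 ppages; refcounts: pp0:3 pp1:1 pp2:2
Op 6: write(P2, v1, 183). refcount(pp2)=2>1 -> COPY to pp3. 4 ppages; refcounts: pp0:3 pp1:1 pp2:1 pp3:1
Op 7: write(P0, v0, 191). refcount(pp0)=3>1 -> COPY to pp4. 5 ppages; refcounts: pp0:2 pp1:1 pp2:1 pp3:1 pp4:1
Op 8: write(P2, v1, 134). refcount(pp3)=1 -> write in place. 5 ppages; refcounts: pp0:2 pp1:1 pp2:1 pp3:1 pp4:1

Answer: 5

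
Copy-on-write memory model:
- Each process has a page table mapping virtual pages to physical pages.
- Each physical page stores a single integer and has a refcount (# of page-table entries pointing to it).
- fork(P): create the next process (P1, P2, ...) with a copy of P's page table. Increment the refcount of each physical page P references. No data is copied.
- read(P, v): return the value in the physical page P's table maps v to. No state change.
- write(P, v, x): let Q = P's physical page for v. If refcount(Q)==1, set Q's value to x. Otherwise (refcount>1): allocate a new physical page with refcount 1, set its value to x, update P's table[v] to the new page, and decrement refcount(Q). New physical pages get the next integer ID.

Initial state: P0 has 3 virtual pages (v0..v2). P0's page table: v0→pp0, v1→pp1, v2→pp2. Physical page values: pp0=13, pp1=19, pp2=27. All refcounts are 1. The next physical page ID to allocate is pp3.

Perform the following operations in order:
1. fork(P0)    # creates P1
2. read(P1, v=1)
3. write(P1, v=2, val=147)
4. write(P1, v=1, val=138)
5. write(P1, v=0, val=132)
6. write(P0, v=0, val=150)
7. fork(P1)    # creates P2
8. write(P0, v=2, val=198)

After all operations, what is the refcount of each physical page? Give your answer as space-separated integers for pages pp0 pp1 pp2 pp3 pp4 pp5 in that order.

Answer: 1 1 1 2 2 2

Derivation:
Op 1: fork(P0) -> P1. 3 ppages; refcounts: pp0:2 pp1:2 pp2:2
Op 2: read(P1, v1) -> 19. No state change.
Op 3: write(P1, v2, 147). refcount(pp2)=2>1 -> COPY to pp3. 4 ppages; refcounts: pp0:2 pp1:2 pp2:1 pp3:1
Op 4: write(P1, v1, 138). refcount(pp1)=2>1 -> COPY to pp4. 5 ppages; refcounts: pp0:2 pp1:1 pp2:1 pp3:1 pp4:1
Op 5: write(P1, v0, 132). refcount(pp0)=2>1 -> COPY to pp5. 6 ppages; refcounts: pp0:1 pp1:1 pp2:1 pp3:1 pp4:1 pp5:1
Op 6: write(P0, v0, 150). refcount(pp0)=1 -> write in place. 6 ppages; refcounts: pp0:1 pp1:1 pp2:1 pp3:1 pp4:1 pp5:1
Op 7: fork(P1) -> P2. 6 ppages; refcounts: pp0:1 pp1:1 pp2:1 pp3:2 pp4:2 pp5:2
Op 8: write(P0, v2, 198). refcount(pp2)=1 -> write in place. 6 ppages; refcounts: pp0:1 pp1:1 pp2:1 pp3:2 pp4:2 pp5:2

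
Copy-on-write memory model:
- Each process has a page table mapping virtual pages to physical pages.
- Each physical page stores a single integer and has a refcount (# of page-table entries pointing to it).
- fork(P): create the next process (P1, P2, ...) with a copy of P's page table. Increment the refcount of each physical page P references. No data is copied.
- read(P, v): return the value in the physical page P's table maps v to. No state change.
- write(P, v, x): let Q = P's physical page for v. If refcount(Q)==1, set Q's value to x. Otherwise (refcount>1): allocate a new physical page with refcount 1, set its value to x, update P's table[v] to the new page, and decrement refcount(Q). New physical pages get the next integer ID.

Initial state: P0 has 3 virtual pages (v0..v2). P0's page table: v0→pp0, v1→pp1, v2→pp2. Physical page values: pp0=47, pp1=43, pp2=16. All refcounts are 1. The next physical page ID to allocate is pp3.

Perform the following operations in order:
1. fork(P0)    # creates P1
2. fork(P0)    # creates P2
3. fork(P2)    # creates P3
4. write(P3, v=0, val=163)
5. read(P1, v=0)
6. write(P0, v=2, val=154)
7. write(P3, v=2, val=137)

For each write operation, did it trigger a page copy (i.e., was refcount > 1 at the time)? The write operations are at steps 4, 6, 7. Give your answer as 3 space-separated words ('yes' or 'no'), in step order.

Op 1: fork(P0) -> P1. 3 ppages; refcounts: pp0:2 pp1:2 pp2:2
Op 2: fork(P0) -> P2. 3 ppages; refcounts: pp0:3 pp1:3 pp2:3
Op 3: fork(P2) -> P3. 3 ppages; refcounts: pp0:4 pp1:4 pp2:4
Op 4: write(P3, v0, 163). refcount(pp0)=4>1 -> COPY to pp3. 4 ppages; refcounts: pp0:3 pp1:4 pp2:4 pp3:1
Op 5: read(P1, v0) -> 47. No state change.
Op 6: write(P0, v2, 154). refcount(pp2)=4>1 -> COPY to pp4. 5 ppages; refcounts: pp0:3 pp1:4 pp2:3 pp3:1 pp4:1
Op 7: write(P3, v2, 137). refcount(pp2)=3>1 -> COPY to pp5. 6 ppages; refcounts: pp0:3 pp1:4 pp2:2 pp3:1 pp4:1 pp5:1

yes yes yes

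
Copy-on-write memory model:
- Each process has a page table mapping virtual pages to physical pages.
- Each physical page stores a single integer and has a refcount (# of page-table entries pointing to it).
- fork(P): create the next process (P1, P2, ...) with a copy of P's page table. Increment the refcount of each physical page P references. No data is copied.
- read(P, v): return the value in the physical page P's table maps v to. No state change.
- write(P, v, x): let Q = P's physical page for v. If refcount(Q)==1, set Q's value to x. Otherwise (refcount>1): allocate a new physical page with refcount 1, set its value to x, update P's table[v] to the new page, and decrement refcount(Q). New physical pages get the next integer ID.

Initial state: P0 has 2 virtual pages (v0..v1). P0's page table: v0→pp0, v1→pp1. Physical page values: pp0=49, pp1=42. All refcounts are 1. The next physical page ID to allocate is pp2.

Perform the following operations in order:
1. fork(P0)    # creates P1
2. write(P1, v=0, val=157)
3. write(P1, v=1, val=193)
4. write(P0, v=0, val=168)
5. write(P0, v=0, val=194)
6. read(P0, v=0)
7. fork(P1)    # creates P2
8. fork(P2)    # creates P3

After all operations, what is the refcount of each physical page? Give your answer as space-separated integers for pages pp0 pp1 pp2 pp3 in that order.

Answer: 1 1 3 3

Derivation:
Op 1: fork(P0) -> P1. 2 ppages; refcounts: pp0:2 pp1:2
Op 2: write(P1, v0, 157). refcount(pp0)=2>1 -> COPY to pp2. 3 ppages; refcounts: pp0:1 pp1:2 pp2:1
Op 3: write(P1, v1, 193). refcount(pp1)=2>1 -> COPY to pp3. 4 ppages; refcounts: pp0:1 pp1:1 pp2:1 pp3:1
Op 4: write(P0, v0, 168). refcount(pp0)=1 -> write in place. 4 ppages; refcounts: pp0:1 pp1:1 pp2:1 pp3:1
Op 5: write(P0, v0, 194). refcount(pp0)=1 -> write in place. 4 ppages; refcounts: pp0:1 pp1:1 pp2:1 pp3:1
Op 6: read(P0, v0) -> 194. No state change.
Op 7: fork(P1) -> P2. 4 ppages; refcounts: pp0:1 pp1:1 pp2:2 pp3:2
Op 8: fork(P2) -> P3. 4 ppages; refcounts: pp0:1 pp1:1 pp2:3 pp3:3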